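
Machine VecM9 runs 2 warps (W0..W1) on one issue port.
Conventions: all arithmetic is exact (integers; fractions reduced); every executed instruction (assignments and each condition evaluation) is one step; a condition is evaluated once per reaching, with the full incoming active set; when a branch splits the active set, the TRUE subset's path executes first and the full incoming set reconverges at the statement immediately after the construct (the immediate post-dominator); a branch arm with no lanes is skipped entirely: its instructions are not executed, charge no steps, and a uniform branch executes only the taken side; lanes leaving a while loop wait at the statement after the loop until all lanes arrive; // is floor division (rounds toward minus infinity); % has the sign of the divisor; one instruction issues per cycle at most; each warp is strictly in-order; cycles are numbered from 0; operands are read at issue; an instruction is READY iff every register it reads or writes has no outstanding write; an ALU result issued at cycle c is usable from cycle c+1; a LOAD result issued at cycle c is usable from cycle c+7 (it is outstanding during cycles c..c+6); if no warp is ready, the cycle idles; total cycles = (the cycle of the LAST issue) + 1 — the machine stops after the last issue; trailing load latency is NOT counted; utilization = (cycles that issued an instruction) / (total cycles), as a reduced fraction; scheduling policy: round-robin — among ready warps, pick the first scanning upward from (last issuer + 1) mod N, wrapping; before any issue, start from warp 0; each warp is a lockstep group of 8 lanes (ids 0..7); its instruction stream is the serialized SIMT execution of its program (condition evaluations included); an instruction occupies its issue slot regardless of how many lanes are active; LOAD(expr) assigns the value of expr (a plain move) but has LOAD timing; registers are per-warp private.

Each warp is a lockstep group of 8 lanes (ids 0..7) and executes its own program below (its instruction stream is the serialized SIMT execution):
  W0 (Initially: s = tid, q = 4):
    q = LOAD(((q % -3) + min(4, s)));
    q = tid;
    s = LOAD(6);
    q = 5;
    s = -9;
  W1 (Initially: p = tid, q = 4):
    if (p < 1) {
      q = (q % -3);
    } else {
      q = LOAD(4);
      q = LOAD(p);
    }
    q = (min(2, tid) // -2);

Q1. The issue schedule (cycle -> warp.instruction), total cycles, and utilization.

cycle 0: W0.I0
cycle 1: W1.I0
cycle 2: W1.I1
cycle 3: W1.I2
cycle 4: idle
cycle 5: idle
cycle 6: idle
cycle 7: W0.I1
cycle 8: W0.I2
cycle 9: W0.I3
cycle 10: W1.I3
cycle 11: idle
cycle 12: idle
cycle 13: idle
cycle 14: idle
cycle 15: W0.I4
cycle 16: idle
cycle 17: W1.I4

Answer: 18 cycles, utilization 5/9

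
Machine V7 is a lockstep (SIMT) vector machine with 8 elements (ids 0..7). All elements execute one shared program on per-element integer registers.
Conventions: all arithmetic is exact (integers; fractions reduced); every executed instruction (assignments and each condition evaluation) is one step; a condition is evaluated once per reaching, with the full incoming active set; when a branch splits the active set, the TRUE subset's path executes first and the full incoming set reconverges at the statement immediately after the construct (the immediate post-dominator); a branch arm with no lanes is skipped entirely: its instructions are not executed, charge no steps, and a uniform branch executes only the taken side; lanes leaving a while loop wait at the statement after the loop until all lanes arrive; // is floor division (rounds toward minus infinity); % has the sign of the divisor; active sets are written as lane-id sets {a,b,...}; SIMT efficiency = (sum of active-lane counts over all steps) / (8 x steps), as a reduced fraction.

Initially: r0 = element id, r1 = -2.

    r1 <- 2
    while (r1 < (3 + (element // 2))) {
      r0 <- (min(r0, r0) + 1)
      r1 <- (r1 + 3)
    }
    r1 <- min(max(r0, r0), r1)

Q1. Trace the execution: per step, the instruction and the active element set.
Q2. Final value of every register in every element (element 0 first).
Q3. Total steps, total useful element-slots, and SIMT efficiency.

step 0: r1 <- 2                      {0,1,2,3,4,5,6,7}
step 1: eval (r1 < (3 + (element // 2))) {0,1,2,3,4,5,6,7}
step 2: r0 <- (min(r0, r0) + 1)      {0,1,2,3,4,5,6,7}
step 3: r1 <- (r1 + 3)               {0,1,2,3,4,5,6,7}
step 4: eval (r1 < (3 + (element // 2))) {0,1,2,3,4,5,6,7}
step 5: r0 <- (min(r0, r0) + 1)      {6,7}
step 6: r1 <- (r1 + 3)               {6,7}
step 7: eval (r1 < (3 + (element // 2))) {6,7}
step 8: r1 <- min(max(r0, r0), r1)   {0,1,2,3,4,5,6,7}

Answer: 9 steps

r0: 1,2,3,4,5,6,8,9
r1: 1,2,3,4,5,5,8,8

steps = 9; useful = 54; efficiency = 54/72 = 3/4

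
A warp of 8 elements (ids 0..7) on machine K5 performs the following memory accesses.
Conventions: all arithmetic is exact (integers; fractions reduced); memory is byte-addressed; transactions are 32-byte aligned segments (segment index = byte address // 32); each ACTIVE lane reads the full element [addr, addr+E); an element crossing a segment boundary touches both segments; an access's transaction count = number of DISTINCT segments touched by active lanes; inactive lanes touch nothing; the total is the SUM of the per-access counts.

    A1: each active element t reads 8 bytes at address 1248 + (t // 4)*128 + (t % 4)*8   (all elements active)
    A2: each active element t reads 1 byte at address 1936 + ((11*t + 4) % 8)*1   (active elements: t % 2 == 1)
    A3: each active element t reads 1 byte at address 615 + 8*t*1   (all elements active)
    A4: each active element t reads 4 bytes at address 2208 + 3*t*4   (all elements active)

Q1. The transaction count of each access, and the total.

A1: 2 transactions
A2: 1 transaction
A3: 2 transactions
A4: 3 transactions

Answer: 2,1,2,3; total 8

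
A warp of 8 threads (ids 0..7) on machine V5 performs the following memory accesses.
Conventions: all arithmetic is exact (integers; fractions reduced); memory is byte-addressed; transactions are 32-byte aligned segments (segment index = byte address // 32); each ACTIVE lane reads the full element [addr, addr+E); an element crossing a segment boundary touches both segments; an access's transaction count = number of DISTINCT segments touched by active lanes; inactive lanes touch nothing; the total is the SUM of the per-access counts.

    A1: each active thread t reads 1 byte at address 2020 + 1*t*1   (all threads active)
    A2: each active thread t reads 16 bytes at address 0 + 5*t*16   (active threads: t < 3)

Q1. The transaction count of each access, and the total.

A1: 1 transaction
A2: 3 transactions

Answer: 1,3; total 4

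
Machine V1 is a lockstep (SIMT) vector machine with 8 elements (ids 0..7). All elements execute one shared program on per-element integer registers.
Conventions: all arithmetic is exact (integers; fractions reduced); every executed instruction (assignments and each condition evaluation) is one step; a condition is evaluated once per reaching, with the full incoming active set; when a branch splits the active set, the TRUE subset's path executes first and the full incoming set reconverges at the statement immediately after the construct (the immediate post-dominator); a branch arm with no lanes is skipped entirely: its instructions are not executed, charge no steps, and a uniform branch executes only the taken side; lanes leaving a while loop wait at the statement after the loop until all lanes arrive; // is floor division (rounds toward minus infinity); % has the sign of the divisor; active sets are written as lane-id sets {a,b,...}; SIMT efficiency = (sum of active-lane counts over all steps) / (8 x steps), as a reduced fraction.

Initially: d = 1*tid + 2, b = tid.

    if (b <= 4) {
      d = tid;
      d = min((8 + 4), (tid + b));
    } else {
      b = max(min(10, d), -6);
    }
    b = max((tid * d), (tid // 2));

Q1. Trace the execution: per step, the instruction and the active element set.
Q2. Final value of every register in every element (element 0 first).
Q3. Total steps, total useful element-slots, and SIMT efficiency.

step 0: eval (b <= 4)                {0,1,2,3,4,5,6,7}
step 1: d <- tid                     {0,1,2,3,4}
step 2: d <- min((8 + 4), (tid + b)) {0,1,2,3,4}
step 3: b <- max(min(10, d), -6)     {5,6,7}
step 4: b <- max((tid * d), (tid // 2)) {0,1,2,3,4,5,6,7}

Answer: 5 steps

d: 0,2,4,6,8,7,8,9
b: 0,2,8,18,32,35,48,63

steps = 5; useful = 29; efficiency = 29/40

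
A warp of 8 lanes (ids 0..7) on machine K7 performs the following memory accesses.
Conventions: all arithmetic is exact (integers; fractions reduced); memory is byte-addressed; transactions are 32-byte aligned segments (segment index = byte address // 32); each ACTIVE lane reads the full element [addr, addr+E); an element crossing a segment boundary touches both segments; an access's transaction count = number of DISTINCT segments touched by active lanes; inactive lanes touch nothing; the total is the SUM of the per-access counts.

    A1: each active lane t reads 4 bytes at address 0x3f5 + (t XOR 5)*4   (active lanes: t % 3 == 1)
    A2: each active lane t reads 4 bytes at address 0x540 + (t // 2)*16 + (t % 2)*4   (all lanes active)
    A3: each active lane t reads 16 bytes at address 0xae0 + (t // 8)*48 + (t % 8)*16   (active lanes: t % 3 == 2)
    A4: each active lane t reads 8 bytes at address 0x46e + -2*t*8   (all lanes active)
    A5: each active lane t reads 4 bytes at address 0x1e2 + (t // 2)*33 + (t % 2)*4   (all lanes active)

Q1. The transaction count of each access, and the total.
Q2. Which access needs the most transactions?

A1: 2 transactions
A2: 2 transactions
A3: 2 transactions
A4: 5 transactions
A5: 4 transactions

Answer: 2,2,2,5,4; total 15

Answer: A4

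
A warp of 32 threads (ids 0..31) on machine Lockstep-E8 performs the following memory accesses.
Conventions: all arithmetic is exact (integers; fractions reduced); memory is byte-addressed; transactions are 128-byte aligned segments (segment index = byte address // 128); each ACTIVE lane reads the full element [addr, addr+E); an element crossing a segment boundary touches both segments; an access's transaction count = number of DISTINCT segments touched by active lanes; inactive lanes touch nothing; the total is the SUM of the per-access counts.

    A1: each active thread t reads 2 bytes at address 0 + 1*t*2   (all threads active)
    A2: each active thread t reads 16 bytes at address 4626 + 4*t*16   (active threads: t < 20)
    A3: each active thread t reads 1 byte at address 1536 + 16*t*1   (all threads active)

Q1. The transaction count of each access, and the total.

A1: 1 transaction
A2: 10 transactions
A3: 4 transactions

Answer: 1,10,4; total 15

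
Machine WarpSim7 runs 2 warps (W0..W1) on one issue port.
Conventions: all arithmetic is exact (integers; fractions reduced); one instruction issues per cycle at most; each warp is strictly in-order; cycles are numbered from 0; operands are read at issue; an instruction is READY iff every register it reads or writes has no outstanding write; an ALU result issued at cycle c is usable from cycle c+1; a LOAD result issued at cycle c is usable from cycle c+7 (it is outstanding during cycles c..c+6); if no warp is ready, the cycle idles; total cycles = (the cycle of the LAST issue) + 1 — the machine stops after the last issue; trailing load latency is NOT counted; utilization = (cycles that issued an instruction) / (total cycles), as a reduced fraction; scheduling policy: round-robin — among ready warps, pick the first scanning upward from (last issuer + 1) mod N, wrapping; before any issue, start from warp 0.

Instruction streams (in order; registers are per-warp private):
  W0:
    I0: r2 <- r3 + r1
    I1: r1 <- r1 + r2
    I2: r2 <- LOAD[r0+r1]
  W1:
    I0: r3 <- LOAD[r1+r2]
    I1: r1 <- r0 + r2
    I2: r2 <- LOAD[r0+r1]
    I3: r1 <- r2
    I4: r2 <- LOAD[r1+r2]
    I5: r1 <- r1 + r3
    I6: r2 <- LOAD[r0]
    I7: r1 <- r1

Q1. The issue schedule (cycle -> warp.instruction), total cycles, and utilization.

cycle 0: W0.I0
cycle 1: W1.I0
cycle 2: W0.I1
cycle 3: W1.I1
cycle 4: W0.I2
cycle 5: W1.I2
cycle 6: idle
cycle 7: idle
cycle 8: idle
cycle 9: idle
cycle 10: idle
cycle 11: idle
cycle 12: W1.I3
cycle 13: W1.I4
cycle 14: W1.I5
cycle 15: idle
cycle 16: idle
cycle 17: idle
cycle 18: idle
cycle 19: idle
cycle 20: W1.I6
cycle 21: W1.I7

Answer: 22 cycles, utilization 1/2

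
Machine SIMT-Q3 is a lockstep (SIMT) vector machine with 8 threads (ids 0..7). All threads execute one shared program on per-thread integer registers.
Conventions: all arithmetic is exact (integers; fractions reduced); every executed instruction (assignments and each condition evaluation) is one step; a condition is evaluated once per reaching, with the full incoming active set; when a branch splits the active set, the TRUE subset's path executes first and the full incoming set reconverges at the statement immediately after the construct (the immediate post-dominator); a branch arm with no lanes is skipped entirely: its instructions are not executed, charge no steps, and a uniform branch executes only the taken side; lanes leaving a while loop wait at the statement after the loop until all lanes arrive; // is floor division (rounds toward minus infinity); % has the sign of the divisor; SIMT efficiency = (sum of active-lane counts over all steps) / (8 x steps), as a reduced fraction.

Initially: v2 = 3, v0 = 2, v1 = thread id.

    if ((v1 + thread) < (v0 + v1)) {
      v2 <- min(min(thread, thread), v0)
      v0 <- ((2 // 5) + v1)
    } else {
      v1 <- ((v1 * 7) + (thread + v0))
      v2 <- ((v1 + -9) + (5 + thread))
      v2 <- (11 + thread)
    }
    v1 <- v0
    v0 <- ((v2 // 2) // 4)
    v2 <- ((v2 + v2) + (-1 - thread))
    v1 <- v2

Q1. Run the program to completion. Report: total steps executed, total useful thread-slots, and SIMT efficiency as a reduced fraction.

Answer: 10 steps, 62 useful, 31/40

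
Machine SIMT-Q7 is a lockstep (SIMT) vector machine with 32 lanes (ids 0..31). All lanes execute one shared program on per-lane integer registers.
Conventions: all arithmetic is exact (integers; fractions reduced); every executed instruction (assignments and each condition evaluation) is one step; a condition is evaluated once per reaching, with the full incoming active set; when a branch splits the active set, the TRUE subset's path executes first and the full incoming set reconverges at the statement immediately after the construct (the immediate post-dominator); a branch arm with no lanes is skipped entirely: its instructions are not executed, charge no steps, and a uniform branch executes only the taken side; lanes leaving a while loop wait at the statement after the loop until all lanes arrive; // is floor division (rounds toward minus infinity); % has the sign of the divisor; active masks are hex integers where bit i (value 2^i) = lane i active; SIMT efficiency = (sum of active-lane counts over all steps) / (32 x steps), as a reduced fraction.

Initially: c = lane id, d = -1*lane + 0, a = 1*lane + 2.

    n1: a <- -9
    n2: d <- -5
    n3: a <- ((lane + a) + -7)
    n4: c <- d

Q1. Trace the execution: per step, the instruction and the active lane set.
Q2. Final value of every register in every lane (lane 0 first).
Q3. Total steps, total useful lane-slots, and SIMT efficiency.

step 0: a <- -9                      0xffffffff
step 1: d <- -5                      0xffffffff
step 2: a <- ((lane + a) + -7)       0xffffffff
step 3: c <- d                       0xffffffff

Answer: 4 steps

c: -5,-5,-5,-5,-5,-5,-5,-5,-5,-5,-5,-5,-5,-5,-5,-5,-5,-5,-5,-5,-5,-5,-5,-5,-5,-5,-5,-5,-5,-5,-5,-5
d: -5,-5,-5,-5,-5,-5,-5,-5,-5,-5,-5,-5,-5,-5,-5,-5,-5,-5,-5,-5,-5,-5,-5,-5,-5,-5,-5,-5,-5,-5,-5,-5
a: -16,-15,-14,-13,-12,-11,-10,-9,-8,-7,-6,-5,-4,-3,-2,-1,0,1,2,3,4,5,6,7,8,9,10,11,12,13,14,15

steps = 4; useful = 128; efficiency = 128/128 = 1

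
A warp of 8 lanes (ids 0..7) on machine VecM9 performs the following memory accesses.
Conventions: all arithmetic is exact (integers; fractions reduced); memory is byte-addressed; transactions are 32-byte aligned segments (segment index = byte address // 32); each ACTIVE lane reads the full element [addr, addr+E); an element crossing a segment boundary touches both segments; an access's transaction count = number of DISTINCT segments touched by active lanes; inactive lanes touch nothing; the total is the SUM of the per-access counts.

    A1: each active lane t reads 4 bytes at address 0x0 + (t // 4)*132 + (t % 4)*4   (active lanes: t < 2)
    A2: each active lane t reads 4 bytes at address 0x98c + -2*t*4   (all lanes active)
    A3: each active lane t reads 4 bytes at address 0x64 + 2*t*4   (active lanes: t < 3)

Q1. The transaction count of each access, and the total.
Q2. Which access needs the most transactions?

A1: 1 transaction
A2: 3 transactions
A3: 1 transaction

Answer: 1,3,1; total 5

Answer: A2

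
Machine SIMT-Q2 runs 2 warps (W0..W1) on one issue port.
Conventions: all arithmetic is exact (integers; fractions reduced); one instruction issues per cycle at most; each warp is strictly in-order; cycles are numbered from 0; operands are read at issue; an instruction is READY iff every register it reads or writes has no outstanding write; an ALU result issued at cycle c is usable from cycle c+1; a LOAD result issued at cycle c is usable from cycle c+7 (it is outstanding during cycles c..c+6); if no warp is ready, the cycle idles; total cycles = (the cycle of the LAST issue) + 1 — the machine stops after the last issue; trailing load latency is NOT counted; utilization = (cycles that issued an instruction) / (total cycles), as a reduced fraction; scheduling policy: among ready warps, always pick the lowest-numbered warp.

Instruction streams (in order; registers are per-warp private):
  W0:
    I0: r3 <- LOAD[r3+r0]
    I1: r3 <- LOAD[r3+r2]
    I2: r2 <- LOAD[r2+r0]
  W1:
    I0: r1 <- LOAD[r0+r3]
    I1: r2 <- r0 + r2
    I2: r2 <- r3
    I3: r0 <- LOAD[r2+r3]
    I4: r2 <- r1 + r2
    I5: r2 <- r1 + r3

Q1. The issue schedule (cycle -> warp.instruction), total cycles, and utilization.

cycle 0: W0.I0
cycle 1: W1.I0
cycle 2: W1.I1
cycle 3: W1.I2
cycle 4: W1.I3
cycle 5: idle
cycle 6: idle
cycle 7: W0.I1
cycle 8: W0.I2
cycle 9: W1.I4
cycle 10: W1.I5

Answer: 11 cycles, utilization 9/11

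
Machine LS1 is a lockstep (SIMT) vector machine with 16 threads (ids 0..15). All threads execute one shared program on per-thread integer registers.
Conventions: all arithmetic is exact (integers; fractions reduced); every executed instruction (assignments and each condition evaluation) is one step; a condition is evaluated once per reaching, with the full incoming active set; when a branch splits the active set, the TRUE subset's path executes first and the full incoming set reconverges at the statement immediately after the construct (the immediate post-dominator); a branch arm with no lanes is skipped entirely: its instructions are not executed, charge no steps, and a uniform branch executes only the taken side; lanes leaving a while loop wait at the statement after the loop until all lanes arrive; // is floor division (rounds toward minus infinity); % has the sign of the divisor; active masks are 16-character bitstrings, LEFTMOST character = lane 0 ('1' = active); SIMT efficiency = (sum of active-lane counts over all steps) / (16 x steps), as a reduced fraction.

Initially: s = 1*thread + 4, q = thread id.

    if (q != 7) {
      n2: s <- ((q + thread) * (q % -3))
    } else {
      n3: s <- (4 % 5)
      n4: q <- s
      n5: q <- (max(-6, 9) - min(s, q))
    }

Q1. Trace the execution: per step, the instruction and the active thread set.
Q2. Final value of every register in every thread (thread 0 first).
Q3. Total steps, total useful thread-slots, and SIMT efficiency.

step 0: eval (q != 7)                1111111111111111
step 1: s <- ((q + thread) * (q % -3)) 1111111011111111
step 2: s <- (4 % 5)                 0000000100000000
step 3: q <- s                       0000000100000000
step 4: q <- (max(-6, 9) - min(s, q)) 0000000100000000

Answer: 5 steps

s: 0,-4,-4,0,-16,-10,0,4,-16,0,-40,-22,0,-52,-28,0
q: 0,1,2,3,4,5,6,5,8,9,10,11,12,13,14,15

steps = 5; useful = 34; efficiency = 34/80 = 17/40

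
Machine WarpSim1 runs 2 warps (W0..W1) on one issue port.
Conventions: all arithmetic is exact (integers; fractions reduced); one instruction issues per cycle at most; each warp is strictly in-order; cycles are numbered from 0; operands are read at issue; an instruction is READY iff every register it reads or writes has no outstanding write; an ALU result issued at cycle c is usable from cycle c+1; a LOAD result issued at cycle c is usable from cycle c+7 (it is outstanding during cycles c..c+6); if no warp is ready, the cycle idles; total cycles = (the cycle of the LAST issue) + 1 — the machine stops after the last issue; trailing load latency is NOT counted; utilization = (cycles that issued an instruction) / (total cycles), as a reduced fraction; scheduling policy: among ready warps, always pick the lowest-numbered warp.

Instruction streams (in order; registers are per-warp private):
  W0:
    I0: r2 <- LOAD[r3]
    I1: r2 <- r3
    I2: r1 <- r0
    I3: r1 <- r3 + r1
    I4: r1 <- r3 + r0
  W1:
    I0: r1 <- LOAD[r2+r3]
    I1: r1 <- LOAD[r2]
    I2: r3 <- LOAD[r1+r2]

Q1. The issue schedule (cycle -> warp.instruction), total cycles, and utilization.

cycle 0: W0.I0
cycle 1: W1.I0
cycle 2: idle
cycle 3: idle
cycle 4: idle
cycle 5: idle
cycle 6: idle
cycle 7: W0.I1
cycle 8: W0.I2
cycle 9: W0.I3
cycle 10: W0.I4
cycle 11: W1.I1
cycle 12: idle
cycle 13: idle
cycle 14: idle
cycle 15: idle
cycle 16: idle
cycle 17: idle
cycle 18: W1.I2

Answer: 19 cycles, utilization 8/19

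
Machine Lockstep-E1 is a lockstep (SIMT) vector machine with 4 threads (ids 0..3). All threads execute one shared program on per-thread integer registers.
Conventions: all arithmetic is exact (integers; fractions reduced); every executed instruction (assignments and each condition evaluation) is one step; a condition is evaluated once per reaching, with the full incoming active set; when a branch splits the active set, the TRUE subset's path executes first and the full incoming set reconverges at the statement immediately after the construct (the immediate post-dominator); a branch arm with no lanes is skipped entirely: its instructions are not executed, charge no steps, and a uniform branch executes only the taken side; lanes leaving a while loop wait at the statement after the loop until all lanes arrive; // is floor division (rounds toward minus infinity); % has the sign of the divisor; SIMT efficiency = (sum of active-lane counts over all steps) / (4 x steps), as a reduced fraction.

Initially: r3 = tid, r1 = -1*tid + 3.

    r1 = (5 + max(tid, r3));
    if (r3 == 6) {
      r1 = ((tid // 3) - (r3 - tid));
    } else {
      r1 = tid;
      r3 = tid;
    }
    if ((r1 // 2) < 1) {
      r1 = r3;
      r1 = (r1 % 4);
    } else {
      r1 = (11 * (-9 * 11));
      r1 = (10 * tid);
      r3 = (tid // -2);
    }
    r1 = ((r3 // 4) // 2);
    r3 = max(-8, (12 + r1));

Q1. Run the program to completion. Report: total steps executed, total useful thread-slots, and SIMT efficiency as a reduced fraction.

Answer: 12 steps, 38 useful, 19/24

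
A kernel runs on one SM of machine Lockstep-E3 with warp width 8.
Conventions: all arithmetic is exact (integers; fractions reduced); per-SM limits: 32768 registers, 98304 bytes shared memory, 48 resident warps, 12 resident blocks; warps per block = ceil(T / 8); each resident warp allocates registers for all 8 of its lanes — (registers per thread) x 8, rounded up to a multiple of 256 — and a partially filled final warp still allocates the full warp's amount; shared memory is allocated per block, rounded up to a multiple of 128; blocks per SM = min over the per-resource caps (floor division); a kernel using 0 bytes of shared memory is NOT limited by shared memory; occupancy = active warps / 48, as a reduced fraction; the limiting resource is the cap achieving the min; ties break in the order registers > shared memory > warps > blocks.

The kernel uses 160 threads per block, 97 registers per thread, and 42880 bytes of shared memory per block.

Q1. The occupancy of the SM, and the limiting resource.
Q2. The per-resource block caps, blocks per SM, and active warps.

Answer: occupancy 5/12, limited by registers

registers: 1 block
shared memory: 2 blocks
warps: 2 blocks
blocks: 12 blocks

Answer: 1 block, 20 active warps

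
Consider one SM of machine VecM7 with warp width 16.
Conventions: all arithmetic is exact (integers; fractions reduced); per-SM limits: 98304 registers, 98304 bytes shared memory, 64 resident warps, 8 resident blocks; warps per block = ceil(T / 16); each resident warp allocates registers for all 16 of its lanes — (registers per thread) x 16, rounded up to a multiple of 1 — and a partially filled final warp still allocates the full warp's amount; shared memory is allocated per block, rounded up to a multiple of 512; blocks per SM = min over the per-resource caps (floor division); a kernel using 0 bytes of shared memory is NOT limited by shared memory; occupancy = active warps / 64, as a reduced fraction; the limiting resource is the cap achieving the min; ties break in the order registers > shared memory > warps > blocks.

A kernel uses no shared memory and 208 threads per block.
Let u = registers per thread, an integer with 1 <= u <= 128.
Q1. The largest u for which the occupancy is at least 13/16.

Answer: u = 118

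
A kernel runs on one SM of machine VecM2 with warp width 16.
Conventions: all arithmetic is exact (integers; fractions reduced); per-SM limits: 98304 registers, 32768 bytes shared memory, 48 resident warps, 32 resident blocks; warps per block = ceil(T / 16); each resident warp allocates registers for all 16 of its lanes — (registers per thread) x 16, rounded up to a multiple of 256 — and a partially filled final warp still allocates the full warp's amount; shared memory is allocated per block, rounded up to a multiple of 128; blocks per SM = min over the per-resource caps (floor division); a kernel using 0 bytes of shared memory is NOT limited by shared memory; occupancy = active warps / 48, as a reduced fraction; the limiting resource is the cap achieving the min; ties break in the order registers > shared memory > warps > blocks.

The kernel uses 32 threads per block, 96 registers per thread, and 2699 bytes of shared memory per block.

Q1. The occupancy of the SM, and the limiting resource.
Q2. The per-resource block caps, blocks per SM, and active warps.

Answer: occupancy 11/24, limited by shared memory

registers: 32 blocks
shared memory: 11 blocks
warps: 24 blocks
blocks: 32 blocks

Answer: 11 blocks, 22 active warps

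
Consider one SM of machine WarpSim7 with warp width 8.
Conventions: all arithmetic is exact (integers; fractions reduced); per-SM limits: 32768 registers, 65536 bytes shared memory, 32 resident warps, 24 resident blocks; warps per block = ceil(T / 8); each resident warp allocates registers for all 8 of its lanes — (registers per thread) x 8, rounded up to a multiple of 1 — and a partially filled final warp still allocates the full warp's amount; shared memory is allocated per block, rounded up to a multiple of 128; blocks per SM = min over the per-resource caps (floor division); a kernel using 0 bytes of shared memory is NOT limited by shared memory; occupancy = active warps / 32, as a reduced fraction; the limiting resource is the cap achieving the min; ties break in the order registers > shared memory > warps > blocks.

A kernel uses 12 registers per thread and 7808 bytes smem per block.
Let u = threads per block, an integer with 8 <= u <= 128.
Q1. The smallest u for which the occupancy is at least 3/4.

Answer: u = 17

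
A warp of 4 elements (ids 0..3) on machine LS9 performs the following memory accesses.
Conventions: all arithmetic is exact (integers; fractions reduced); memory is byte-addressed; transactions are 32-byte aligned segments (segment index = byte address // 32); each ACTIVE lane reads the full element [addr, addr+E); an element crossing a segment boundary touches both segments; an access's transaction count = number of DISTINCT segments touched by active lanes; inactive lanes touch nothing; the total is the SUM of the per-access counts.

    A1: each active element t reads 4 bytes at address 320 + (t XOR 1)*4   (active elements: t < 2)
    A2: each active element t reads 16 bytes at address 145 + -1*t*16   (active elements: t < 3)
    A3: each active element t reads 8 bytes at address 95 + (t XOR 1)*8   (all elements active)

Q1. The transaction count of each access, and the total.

A1: 1 transaction
A2: 3 transactions
A3: 2 transactions

Answer: 1,3,2; total 6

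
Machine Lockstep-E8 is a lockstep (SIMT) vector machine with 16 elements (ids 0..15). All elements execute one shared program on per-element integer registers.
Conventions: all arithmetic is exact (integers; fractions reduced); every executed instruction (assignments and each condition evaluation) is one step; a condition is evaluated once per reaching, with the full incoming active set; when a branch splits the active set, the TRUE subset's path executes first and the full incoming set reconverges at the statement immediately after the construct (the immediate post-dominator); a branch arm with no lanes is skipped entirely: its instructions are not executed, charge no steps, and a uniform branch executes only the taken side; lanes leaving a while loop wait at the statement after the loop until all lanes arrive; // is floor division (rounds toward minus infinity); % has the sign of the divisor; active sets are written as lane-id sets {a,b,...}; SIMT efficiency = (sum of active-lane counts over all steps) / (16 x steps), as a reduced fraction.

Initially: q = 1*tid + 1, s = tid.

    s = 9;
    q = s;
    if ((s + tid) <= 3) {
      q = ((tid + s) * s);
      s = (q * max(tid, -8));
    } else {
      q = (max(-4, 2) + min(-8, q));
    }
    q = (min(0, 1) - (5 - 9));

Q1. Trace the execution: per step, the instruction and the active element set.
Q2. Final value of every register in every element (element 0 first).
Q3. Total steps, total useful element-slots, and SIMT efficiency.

step 0: s <- 9                       {0,1,2,3,4,5,6,7,8,9,10,11,12,13,14,15}
step 1: q <- s                       {0,1,2,3,4,5,6,7,8,9,10,11,12,13,14,15}
step 2: eval ((s + tid) <= 3)        {0,1,2,3,4,5,6,7,8,9,10,11,12,13,14,15}
step 3: q <- (max(-4, 2) + min(-8, q)) {0,1,2,3,4,5,6,7,8,9,10,11,12,13,14,15}
step 4: q <- (min(0, 1) - (5 - 9))   {0,1,2,3,4,5,6,7,8,9,10,11,12,13,14,15}

Answer: 5 steps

q: 4,4,4,4,4,4,4,4,4,4,4,4,4,4,4,4
s: 9,9,9,9,9,9,9,9,9,9,9,9,9,9,9,9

steps = 5; useful = 80; efficiency = 80/80 = 1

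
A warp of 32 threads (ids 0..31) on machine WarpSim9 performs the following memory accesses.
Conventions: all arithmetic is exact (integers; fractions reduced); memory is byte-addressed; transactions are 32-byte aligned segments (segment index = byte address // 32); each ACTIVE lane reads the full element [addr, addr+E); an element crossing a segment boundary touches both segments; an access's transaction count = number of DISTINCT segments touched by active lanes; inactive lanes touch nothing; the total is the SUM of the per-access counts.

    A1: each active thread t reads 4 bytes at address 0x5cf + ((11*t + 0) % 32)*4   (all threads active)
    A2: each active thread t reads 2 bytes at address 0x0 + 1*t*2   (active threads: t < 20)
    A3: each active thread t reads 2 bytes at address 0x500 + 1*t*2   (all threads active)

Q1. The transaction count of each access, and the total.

A1: 5 transactions
A2: 2 transactions
A3: 2 transactions

Answer: 5,2,2; total 9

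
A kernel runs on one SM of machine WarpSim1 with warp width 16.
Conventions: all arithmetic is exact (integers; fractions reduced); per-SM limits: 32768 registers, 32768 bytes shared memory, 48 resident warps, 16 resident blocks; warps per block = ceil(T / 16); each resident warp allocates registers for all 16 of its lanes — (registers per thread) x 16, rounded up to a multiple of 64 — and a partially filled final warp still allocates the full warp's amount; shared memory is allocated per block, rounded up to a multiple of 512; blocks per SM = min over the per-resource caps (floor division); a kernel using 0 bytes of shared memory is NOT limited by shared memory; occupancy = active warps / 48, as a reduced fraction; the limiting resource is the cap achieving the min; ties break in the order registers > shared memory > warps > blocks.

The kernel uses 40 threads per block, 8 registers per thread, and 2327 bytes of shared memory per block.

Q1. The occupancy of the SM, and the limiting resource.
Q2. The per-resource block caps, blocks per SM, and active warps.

Answer: occupancy 3/4, limited by shared memory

registers: 85 blocks
shared memory: 12 blocks
warps: 16 blocks
blocks: 16 blocks

Answer: 12 blocks, 36 active warps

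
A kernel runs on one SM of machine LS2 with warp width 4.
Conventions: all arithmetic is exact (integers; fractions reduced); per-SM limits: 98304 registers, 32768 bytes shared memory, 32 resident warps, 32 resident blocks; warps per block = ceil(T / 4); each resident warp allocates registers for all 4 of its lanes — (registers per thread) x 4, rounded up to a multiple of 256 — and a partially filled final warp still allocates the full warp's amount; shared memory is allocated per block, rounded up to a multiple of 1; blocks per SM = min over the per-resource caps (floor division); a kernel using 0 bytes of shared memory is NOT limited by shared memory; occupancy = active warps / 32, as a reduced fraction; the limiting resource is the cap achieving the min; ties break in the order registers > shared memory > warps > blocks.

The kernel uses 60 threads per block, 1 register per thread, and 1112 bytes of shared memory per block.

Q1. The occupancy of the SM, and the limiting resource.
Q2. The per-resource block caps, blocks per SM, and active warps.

Answer: occupancy 15/16, limited by warps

registers: 25 blocks
shared memory: 29 blocks
warps: 2 blocks
blocks: 32 blocks

Answer: 2 blocks, 30 active warps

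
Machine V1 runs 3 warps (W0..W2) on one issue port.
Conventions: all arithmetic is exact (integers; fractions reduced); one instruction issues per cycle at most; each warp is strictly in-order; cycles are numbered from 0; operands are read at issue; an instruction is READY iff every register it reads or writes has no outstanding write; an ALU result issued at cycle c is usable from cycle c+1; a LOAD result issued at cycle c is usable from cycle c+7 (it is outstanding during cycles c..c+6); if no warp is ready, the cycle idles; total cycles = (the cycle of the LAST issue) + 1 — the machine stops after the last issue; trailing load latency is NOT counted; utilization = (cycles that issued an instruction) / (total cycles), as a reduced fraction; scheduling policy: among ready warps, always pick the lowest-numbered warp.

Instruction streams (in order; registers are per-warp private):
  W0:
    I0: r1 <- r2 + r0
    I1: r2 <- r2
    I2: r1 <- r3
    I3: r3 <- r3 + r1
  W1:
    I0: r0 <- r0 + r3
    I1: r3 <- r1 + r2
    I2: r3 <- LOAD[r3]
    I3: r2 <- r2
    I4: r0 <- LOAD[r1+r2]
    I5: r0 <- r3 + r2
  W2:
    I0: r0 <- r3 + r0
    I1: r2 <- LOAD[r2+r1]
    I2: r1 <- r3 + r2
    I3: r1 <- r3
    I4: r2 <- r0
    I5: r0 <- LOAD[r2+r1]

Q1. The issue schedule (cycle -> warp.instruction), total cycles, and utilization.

cycle 0: W0.I0
cycle 1: W0.I1
cycle 2: W0.I2
cycle 3: W0.I3
cycle 4: W1.I0
cycle 5: W1.I1
cycle 6: W1.I2
cycle 7: W1.I3
cycle 8: W1.I4
cycle 9: W2.I0
cycle 10: W2.I1
cycle 11: idle
cycle 12: idle
cycle 13: idle
cycle 14: idle
cycle 15: W1.I5
cycle 16: idle
cycle 17: W2.I2
cycle 18: W2.I3
cycle 19: W2.I4
cycle 20: W2.I5

Answer: 21 cycles, utilization 16/21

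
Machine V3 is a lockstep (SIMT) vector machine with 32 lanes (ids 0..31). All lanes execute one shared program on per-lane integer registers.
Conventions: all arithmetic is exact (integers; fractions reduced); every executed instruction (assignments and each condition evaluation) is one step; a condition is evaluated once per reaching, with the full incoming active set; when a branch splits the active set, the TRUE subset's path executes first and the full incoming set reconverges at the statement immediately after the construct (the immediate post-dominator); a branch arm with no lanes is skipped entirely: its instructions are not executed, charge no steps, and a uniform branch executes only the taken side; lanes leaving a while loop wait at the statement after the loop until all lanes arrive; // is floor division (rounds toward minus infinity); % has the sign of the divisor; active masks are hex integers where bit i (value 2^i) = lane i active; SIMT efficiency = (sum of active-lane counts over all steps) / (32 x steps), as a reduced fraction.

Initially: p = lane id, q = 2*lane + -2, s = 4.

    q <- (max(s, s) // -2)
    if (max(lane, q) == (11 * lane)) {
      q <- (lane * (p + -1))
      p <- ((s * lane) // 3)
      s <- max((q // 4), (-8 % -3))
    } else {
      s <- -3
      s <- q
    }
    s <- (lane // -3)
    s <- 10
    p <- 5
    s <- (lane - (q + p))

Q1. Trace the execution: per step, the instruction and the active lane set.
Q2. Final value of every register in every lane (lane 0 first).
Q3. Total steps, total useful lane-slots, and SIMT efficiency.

step 0: q <- (max(s, s) // -2)       0xffffffff
step 1: eval (max(lane, q) == (11 * lane)) 0xffffffff
step 2: q <- (lane * (p + -1))       0x00000001
step 3: p <- ((s * lane) // 3)       0x00000001
step 4: s <- max((q // 4), (-8 % -3)) 0x00000001
step 5: s <- -3                      0xfffffffe
step 6: s <- q                       0xfffffffe
step 7: s <- (lane // -3)            0xffffffff
step 8: s <- 10                      0xffffffff
step 9: p <- 5                       0xffffffff
step 10: s <- (lane - (q + p))        0xffffffff

Answer: 11 steps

p: 5,5,5,5,5,5,5,5,5,5,5,5,5,5,5,5,5,5,5,5,5,5,5,5,5,5,5,5,5,5,5,5
q: 0,-2,-2,-2,-2,-2,-2,-2,-2,-2,-2,-2,-2,-2,-2,-2,-2,-2,-2,-2,-2,-2,-2,-2,-2,-2,-2,-2,-2,-2,-2,-2
s: -5,-2,-1,0,1,2,3,4,5,6,7,8,9,10,11,12,13,14,15,16,17,18,19,20,21,22,23,24,25,26,27,28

steps = 11; useful = 257; efficiency = 257/352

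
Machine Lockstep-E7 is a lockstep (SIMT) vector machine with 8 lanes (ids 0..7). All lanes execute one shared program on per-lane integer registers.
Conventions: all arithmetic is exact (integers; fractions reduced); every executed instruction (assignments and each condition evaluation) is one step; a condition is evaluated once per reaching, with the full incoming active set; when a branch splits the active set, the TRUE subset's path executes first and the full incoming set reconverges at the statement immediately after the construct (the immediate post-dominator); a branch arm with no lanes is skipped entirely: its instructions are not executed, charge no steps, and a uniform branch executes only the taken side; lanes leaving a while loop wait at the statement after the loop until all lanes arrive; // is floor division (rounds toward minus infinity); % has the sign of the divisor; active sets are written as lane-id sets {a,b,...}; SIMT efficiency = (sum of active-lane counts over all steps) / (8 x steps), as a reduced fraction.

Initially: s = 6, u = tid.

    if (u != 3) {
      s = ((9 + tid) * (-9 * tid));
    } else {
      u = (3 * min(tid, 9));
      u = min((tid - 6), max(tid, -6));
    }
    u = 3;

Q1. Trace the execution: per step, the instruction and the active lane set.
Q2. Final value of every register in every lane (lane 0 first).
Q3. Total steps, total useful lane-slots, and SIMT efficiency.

step 0: eval (u != 3)                {0,1,2,3,4,5,6,7}
step 1: s <- ((9 + tid) * (-9 * tid)) {0,1,2,4,5,6,7}
step 2: u <- (3 * min(tid, 9))       {3}
step 3: u <- min((tid - 6), max(tid, -6)) {3}
step 4: u <- 3                       {0,1,2,3,4,5,6,7}

Answer: 5 steps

s: 0,-90,-198,6,-468,-630,-810,-1008
u: 3,3,3,3,3,3,3,3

steps = 5; useful = 25; efficiency = 25/40 = 5/8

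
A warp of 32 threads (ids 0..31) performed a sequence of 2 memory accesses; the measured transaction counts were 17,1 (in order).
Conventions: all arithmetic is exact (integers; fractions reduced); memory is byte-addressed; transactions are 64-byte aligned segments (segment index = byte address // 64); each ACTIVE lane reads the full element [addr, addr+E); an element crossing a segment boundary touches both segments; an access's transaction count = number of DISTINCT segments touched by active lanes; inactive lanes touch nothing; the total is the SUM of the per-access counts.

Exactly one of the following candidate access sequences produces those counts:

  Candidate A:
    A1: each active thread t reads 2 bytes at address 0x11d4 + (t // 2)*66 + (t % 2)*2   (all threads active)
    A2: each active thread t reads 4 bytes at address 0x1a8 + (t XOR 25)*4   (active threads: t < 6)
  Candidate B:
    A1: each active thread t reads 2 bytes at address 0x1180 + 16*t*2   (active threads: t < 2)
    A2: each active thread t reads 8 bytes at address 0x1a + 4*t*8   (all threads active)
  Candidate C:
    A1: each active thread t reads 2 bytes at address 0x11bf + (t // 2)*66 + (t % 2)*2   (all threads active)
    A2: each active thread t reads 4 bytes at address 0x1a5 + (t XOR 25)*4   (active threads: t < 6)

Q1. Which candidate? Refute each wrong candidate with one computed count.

A: A1 gives 16 transactions, not 17
B: A1 gives 1 transaction, not 17
C: all counts match (17,1)

Answer: C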